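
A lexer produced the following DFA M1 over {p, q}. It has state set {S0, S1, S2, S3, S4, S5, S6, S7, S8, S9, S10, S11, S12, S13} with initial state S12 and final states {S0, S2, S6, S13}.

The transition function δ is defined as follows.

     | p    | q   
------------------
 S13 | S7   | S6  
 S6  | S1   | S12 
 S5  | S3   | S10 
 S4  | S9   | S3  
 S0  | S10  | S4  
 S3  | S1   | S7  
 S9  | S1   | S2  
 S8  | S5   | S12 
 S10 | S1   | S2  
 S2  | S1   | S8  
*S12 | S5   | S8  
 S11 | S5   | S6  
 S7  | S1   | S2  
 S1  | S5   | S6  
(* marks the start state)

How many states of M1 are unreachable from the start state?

BFS from S12 reaches {S1, S2, S3, S5, S6, S7, S8, S10, S12}; the 5 state(s) S0, S4, S9, S11, S13 are never visited.

5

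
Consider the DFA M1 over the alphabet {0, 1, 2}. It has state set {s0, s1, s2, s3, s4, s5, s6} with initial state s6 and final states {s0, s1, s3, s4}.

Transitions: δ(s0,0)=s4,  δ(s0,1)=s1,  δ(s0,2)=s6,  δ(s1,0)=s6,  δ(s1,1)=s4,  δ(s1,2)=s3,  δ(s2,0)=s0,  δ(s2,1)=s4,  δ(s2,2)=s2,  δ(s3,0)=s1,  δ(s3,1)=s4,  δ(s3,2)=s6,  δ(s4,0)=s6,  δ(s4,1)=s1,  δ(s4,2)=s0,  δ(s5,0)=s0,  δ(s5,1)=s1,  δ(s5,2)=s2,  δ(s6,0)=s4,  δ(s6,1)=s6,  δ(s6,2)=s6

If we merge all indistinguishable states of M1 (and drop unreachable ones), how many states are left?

States {s2,s5} cannot be reached from the start state, so discard them.
Initial partition by acceptance: {s0,s1,s3,s4} | {s6}.
On input 0, block {s0,s1,s3,s4} splits into {s0,s3} and {s1,s4}.
No further refinement is possible. Final partition (3 blocks): {s0,s3} | {s6} | {s1,s4}.

3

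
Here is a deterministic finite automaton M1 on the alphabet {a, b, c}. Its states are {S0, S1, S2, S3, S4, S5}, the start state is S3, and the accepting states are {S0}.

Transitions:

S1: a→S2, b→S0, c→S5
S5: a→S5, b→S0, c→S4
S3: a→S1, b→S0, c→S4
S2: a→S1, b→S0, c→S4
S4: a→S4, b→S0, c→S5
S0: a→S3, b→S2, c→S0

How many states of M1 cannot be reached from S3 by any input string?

0

Exploring from S3, all states are eventually visited, so none are unreachable.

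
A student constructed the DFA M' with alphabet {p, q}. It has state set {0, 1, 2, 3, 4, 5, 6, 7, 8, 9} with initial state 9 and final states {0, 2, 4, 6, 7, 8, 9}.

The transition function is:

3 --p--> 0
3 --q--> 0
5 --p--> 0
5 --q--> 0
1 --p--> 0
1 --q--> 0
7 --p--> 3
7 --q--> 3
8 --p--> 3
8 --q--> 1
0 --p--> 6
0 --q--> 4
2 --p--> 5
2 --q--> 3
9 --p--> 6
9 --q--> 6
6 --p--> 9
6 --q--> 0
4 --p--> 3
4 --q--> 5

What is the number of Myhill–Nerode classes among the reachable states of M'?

5

Reachable states from the start: {0,3,4,5,6,9}. Unreachable: {1,2,7,8} — drop them.
Initial partition by acceptance: {0,4,6,9} | {3,5}.
On input p, block {0,4,6,9} splits into {0,6,9} and {4}.
On input q, block {0,6,9} splits into {6,9} and {0}.
On input q, block {6,9} splits into {6} and {9}.
Stable partition: {6} | {3,5} | {4} | {0} | {9} — 5 equivalence classes.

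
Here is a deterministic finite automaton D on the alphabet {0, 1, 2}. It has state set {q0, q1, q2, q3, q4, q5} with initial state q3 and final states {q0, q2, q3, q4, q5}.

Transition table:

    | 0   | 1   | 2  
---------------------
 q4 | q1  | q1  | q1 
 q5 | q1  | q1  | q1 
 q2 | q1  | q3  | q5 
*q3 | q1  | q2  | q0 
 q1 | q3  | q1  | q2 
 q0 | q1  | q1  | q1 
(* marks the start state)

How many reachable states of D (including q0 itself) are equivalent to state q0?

First remove the unreachable states {q4}; 5 states remain.
P0 = {q0,q2,q3,q5} | {q1}.
On input 1, block {q0,q2,q3,q5} splits into {q0,q5} and {q2,q3}.
Stable partition: {q0,q5} | {q1} | {q2,q3} — 3 equivalence classes.
State q0 belongs to the block {q0,q5}, which has 2 states.

2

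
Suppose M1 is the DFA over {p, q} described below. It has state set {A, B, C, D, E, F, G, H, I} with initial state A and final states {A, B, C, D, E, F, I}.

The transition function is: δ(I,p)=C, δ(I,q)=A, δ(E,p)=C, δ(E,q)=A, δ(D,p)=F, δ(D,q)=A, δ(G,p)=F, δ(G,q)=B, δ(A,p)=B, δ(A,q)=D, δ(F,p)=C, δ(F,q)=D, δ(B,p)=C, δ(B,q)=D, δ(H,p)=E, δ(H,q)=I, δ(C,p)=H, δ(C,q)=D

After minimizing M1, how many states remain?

4

States {G} cannot be reached from the start state, so discard them.
Start with accepting vs non-accepting: {A,B,C,D,E,F,I} | {H}.
On input p, block {A,B,C,D,E,F,I} splits into {A,B,D,E,F,I} and {C}.
On input p, block {A,B,D,E,F,I} splits into {B,E,F,I} and {A,D}.
Stable partition: {B,E,F,I} | {H} | {C} | {A,D} — 4 equivalence classes.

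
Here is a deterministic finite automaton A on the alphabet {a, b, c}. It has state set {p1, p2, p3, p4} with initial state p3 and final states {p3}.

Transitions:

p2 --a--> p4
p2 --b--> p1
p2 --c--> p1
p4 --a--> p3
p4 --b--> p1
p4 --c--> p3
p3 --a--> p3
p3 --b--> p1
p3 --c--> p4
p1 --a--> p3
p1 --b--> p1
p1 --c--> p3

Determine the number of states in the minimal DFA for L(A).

2

States {p2} cannot be reached from the start state, so discard them.
Start with accepting vs non-accepting: {p3} | {p1,p4}.
No further refinement is possible. Final partition (2 blocks): {p3} | {p1,p4}.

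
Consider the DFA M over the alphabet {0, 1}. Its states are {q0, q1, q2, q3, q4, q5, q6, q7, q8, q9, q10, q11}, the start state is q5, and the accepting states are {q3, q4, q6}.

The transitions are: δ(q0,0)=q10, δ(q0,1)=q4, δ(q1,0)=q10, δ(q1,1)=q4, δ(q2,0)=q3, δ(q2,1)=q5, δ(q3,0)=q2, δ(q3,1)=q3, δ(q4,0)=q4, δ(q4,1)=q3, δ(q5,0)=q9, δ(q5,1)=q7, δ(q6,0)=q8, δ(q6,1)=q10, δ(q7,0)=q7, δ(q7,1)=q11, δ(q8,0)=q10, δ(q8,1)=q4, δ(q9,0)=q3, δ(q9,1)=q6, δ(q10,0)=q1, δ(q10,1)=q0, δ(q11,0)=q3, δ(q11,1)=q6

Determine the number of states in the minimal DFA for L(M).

9

All states are reachable from the start state.
Start with accepting vs non-accepting: {q3,q4,q6} | {q0,q1,q2,q5,q7,q8,q9,q10,q11}.
Refine {q3,q4,q6} on symbol 0: members go to different blocks, giving {q3,q6} and {q4}.
Split {q3,q6} by δ(·,1) → {q3} and {q6}.
Refine {q0,q1,q2,q5,q7,q8,q9,q10,q11} on symbol 0: members go to different blocks, giving {q0,q1,q5,q7,q8,q10} and {q2,q9,q11}.
On input 0, block {q0,q1,q5,q7,q8,q10} splits into {q0,q1,q7,q8,q10} and {q5}.
On input 1, block {q0,q1,q7,q8,q10} splits into {q0,q1,q8} and {q7} and {q10}.
Refine {q2,q9,q11} on symbol 1: members go to different blocks, giving {q9,q11} and {q2}.
The partition is now stable with 9 blocks: {q3} | {q0,q1,q8} | {q4} | {q6} | {q9,q11} | {q5} | {q7} | {q10} | {q2}.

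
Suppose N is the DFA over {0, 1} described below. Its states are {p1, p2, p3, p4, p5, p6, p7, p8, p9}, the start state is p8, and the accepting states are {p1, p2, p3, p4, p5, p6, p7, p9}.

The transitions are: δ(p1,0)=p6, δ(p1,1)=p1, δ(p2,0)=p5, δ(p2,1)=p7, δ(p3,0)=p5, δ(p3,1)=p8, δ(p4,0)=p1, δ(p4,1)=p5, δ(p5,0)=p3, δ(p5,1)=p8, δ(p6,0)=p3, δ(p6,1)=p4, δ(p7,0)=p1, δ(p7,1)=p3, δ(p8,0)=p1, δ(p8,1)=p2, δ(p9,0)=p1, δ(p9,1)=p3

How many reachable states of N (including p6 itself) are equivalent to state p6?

2

Reachable states from the start: {p1,p2,p3,p4,p5,p6,p7,p8}. Unreachable: {p9} — drop them.
P0 = {p1,p2,p3,p4,p5,p6,p7} | {p8}.
Split {p1,p2,p3,p4,p5,p6,p7} by δ(·,1) → {p1,p2,p4,p6,p7} and {p3,p5}.
Refine {p1,p2,p4,p6,p7} on symbol 0: members go to different blocks, giving {p1,p4,p7} and {p2,p6}.
Split {p1,p4,p7} by δ(·,0) → {p4,p7} and {p1}.
The partition is now stable with 5 blocks: {p4,p7} | {p8} | {p3,p5} | {p2,p6} | {p1}.
State p6 belongs to the block {p2,p6}, which has 2 states.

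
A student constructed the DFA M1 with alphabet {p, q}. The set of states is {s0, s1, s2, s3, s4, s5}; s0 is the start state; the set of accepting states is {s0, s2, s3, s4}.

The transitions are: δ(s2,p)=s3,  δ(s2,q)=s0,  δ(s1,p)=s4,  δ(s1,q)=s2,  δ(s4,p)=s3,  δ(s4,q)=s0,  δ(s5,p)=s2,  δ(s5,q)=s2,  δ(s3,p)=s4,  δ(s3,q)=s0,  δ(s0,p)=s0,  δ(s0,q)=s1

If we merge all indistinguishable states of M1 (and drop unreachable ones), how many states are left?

Reachable states from the start: {s0,s1,s2,s3,s4}. Unreachable: {s5} — drop them.
P0 = {s0,s2,s3,s4} | {s1}.
On input q, block {s0,s2,s3,s4} splits into {s2,s3,s4} and {s0}.
Stable partition: {s2,s3,s4} | {s1} | {s0} — 3 equivalence classes.

3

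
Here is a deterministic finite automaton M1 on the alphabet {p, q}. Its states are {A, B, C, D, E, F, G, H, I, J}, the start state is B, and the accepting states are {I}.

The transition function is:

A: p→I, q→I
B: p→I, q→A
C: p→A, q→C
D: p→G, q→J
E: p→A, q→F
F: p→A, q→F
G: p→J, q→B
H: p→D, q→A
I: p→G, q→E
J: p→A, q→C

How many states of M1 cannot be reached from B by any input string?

2

No path from B leads to D, H; the other 8 states are all reachable.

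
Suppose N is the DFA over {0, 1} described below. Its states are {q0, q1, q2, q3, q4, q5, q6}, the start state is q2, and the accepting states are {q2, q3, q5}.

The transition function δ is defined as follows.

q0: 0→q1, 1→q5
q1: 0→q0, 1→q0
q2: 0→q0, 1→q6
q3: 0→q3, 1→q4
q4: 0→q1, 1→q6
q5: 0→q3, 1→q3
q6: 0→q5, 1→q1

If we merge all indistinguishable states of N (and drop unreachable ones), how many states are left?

7

Every state is reachable, so we keep all 7.
Start with accepting vs non-accepting: {q2,q3,q5} | {q0,q1,q4,q6}.
Refine {q2,q3,q5} on symbol 0: members go to different blocks, giving {q3,q5} and {q2}.
Refine {q3,q5} on symbol 1: members go to different blocks, giving {q3} and {q5}.
Split {q0,q1,q4,q6} by δ(·,0) → {q0,q1,q4} and {q6}.
Refine {q0,q1,q4} on symbol 1: members go to different blocks, giving {q0} and {q1} and {q4}.
Stable partition: {q3} | {q0} | {q2} | {q5} | {q6} | {q1} | {q4} — 7 equivalence classes.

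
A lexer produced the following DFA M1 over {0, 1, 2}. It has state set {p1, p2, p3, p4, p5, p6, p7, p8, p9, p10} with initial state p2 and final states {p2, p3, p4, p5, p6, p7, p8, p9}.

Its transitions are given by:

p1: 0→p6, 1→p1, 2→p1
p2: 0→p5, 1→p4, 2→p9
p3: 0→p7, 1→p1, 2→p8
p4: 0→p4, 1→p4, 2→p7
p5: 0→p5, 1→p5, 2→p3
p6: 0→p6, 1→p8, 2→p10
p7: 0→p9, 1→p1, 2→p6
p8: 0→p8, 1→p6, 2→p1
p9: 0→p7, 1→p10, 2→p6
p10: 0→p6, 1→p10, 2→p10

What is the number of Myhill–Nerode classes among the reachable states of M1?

Every state is reachable, so we keep all 10.
Start with accepting vs non-accepting: {p2,p3,p4,p5,p6,p7,p8,p9} | {p1,p10}.
Split {p2,p3,p4,p5,p6,p7,p8,p9} by δ(·,1) → {p2,p4,p5,p6,p8} and {p3,p7,p9}.
Split {p2,p4,p5,p6,p8} by δ(·,2) → {p2,p4,p5} and {p6,p8}.
Stable partition: {p2,p4,p5} | {p1,p10} | {p3,p7,p9} | {p6,p8} — 4 equivalence classes.

4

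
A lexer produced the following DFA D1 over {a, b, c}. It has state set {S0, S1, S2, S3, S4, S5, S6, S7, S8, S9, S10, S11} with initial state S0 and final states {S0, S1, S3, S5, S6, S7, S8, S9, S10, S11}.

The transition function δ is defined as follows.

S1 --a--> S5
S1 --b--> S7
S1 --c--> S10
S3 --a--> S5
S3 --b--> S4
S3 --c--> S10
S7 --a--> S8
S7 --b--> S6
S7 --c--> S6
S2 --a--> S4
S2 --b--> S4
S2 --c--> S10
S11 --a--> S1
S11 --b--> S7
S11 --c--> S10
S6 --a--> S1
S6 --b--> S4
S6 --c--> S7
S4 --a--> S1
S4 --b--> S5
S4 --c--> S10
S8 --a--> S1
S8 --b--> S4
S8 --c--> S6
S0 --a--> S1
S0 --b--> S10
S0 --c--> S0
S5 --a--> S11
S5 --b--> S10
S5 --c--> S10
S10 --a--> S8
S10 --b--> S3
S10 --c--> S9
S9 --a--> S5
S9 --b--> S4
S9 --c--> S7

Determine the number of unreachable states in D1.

Starting at S0 and following transitions, the reachable set is {S0, S1, S3, S4, S5, S6, S7, S8, S9, S10, S11}. That leaves S2 unreachable — 1 in total.

1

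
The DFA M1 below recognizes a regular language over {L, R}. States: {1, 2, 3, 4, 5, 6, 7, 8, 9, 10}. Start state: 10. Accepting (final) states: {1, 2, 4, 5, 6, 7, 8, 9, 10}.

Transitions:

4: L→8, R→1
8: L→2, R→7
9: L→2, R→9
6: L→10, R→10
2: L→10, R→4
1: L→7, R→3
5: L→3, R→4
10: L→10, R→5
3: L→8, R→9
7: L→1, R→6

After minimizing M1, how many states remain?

All states are reachable from the start state.
Initial partition by acceptance: {1,2,4,5,6,7,8,9,10} | {3}.
Split {1,2,4,5,6,7,8,9,10} by δ(·,L) → {1,2,4,6,7,8,9,10} and {5}.
Split {1,2,4,6,7,8,9,10} by δ(·,R) → {2,4,6,7,8,9} and {1} and {10}.
On input L, block {2,4,6,7,8,9} splits into {4,8,9} and {2,6} and {7}.
Split {4,8,9} by δ(·,L) → {8,9} and {4}.
On input R, block {8,9} splits into {8} and {9}.
On input R, block {2,6} splits into {2} and {6}.
Stable partition: {8} | {3} | {5} | {1} | {10} | {2} | {7} | {4} | {9} | {6} — 10 equivalence classes.

10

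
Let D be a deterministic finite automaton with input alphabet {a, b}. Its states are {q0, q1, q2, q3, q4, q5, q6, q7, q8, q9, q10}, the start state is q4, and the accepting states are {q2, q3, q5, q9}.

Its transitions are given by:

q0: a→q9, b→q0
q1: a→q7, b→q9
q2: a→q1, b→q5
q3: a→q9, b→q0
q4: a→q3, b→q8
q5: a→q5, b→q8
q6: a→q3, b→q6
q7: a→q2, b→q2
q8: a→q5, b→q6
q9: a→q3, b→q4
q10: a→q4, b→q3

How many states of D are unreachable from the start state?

BFS from q4 reaches {q0, q3, q4, q5, q6, q8, q9}; the 4 state(s) q1, q2, q7, q10 are never visited.

4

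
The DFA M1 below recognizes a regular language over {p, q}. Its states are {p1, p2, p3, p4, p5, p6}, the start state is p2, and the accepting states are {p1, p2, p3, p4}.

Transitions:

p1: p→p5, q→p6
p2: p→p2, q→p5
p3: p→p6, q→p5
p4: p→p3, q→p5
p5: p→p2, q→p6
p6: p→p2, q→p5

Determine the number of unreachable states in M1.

BFS from p2 reaches {p2, p5, p6}; the 3 state(s) p1, p3, p4 are never visited.

3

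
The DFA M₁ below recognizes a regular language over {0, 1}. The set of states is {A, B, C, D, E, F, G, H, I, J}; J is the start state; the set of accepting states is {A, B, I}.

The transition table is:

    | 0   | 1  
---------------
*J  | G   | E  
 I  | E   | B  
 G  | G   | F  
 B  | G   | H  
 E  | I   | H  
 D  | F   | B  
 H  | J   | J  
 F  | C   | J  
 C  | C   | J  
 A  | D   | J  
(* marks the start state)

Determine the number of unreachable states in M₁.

Starting at J and following transitions, the reachable set is {B, C, E, F, G, H, I, J}. That leaves A, D unreachable — 2 in total.

2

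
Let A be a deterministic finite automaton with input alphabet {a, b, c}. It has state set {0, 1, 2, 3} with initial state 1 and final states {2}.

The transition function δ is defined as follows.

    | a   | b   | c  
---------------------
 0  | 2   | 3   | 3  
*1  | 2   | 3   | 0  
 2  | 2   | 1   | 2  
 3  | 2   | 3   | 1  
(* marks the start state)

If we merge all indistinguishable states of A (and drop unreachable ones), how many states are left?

2

All states are reachable from the start state.
P0 = {2} | {0,1,3}.
The partition is now stable with 2 blocks: {2} | {0,1,3}.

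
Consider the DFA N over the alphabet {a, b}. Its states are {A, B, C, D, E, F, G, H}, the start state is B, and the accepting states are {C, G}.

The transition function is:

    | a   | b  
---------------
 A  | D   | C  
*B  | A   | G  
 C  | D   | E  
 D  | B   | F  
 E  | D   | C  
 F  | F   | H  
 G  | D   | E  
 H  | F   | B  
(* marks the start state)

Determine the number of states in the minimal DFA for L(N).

6

Every state is reachable, so we keep all 8.
P0 = {C,G} | {A,B,D,E,F,H}.
Refine {A,B,D,E,F,H} on symbol b: members go to different blocks, giving {A,B,E} and {D,F,H}.
On input a, block {A,B,E} splits into {A,E} and {B}.
On input a, block {D,F,H} splits into {F,H} and {D}.
Split {F,H} by δ(·,b) → {F} and {H}.
Stable partition: {C,G} | {A,E} | {F} | {B} | {D} | {H} — 6 equivalence classes.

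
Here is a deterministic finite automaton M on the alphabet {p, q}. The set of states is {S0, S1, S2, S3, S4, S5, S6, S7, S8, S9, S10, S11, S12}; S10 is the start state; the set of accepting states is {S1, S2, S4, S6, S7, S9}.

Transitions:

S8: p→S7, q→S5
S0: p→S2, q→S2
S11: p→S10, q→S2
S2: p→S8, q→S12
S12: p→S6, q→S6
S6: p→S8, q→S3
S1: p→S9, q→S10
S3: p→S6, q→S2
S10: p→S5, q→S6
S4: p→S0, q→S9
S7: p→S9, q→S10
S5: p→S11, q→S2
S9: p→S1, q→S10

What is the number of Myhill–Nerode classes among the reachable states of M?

5

States {S0,S4} cannot be reached from the start state, so discard them.
Start with accepting vs non-accepting: {S1,S2,S6,S7,S9} | {S3,S5,S8,S10,S11,S12}.
Split {S1,S2,S6,S7,S9} by δ(·,p) → {S1,S7,S9} and {S2,S6}.
On input p, block {S3,S5,S8,S10,S11,S12} splits into {S5,S10,S11} and {S3,S12} and {S8}.
The partition is now stable with 5 blocks: {S1,S7,S9} | {S5,S10,S11} | {S2,S6} | {S3,S12} | {S8}.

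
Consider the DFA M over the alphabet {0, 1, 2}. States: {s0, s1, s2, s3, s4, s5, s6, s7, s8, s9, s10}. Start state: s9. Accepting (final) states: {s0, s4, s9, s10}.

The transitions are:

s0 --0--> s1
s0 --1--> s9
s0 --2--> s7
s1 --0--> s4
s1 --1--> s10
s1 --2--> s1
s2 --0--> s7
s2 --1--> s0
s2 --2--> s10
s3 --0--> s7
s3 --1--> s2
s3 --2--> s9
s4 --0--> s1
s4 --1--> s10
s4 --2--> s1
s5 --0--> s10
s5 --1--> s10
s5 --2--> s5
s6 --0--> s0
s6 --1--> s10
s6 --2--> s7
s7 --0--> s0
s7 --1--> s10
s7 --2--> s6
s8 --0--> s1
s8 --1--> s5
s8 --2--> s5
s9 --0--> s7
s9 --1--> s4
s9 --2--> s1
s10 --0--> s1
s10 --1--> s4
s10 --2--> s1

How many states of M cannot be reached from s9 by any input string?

BFS from s9 reaches {s0, s1, s4, s6, s7, s9, s10}; the 4 state(s) s2, s3, s5, s8 are never visited.

4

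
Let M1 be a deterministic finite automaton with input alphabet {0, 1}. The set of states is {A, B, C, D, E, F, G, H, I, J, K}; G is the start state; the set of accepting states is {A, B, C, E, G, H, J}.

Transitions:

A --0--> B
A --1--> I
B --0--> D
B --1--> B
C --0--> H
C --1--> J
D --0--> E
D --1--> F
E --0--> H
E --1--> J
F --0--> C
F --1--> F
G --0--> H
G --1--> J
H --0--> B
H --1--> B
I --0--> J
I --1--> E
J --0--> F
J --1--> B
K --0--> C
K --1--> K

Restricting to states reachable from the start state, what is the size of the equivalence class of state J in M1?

First remove the unreachable states {A,I,K}; 8 states remain.
P0 = {B,C,E,G,H,J} | {D,F}.
Refine {B,C,E,G,H,J} on symbol 0: members go to different blocks, giving {C,E,G,H} and {B,J}.
Refine {C,E,G,H} on symbol 0: members go to different blocks, giving {C,E,G} and {H}.
Stable partition: {C,E,G} | {D,F} | {B,J} | {H} — 4 equivalence classes.
State J belongs to the block {B,J}, which has 2 states.

2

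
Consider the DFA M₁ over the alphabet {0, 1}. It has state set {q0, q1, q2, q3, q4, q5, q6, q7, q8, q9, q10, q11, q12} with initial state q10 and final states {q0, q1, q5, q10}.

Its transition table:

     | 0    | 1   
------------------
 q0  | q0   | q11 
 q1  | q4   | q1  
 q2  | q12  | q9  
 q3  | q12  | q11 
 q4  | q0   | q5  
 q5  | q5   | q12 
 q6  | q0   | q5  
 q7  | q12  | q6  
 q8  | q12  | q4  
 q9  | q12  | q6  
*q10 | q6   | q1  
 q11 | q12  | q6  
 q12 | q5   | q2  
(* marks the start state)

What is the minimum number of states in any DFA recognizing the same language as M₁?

7

First remove the unreachable states {q3,q7,q8}; 10 states remain.
Initial partition by acceptance: {q0,q1,q5,q10} | {q2,q4,q6,q9,q11,q12}.
Refine {q0,q1,q5,q10} on symbol 0: members go to different blocks, giving {q0,q5} and {q1,q10}.
On input 0, block {q2,q4,q6,q9,q11,q12} splits into {q2,q9,q11} and {q4,q6,q12}.
Refine {q0,q5} on symbol 1: members go to different blocks, giving {q0} and {q5}.
On input 1, block {q2,q9,q11} splits into {q9,q11} and {q2}.
Refine {q4,q6,q12} on symbol 0: members go to different blocks, giving {q4,q6} and {q12}.
No further refinement is possible. Final partition (7 blocks): {q0} | {q9,q11} | {q1,q10} | {q4,q6} | {q5} | {q2} | {q12}.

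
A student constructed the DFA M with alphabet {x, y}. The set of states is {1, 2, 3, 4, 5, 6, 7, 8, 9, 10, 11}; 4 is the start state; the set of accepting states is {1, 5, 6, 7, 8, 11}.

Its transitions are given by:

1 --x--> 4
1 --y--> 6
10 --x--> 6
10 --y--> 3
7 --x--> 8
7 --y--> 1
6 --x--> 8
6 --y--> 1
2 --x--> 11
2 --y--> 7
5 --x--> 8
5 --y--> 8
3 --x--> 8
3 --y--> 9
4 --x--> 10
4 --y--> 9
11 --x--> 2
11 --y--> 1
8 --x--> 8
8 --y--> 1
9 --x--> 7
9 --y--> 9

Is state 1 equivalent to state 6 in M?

No

States {2,5,11} cannot be reached from the start state, so discard them.
Initial partition by acceptance: {1,6,7,8} | {3,4,9,10}.
Split {1,6,7,8} by δ(·,x) → {6,7,8} and {1}.
Refine {3,4,9,10} on symbol x: members go to different blocks, giving {3,9,10} and {4}.
The partition is now stable with 4 blocks: {6,7,8} | {3,9,10} | {1} | {4}.
1 and 6 end up in different blocks, so they are distinguishable. For instance, the string 'x' is accepted from only 6.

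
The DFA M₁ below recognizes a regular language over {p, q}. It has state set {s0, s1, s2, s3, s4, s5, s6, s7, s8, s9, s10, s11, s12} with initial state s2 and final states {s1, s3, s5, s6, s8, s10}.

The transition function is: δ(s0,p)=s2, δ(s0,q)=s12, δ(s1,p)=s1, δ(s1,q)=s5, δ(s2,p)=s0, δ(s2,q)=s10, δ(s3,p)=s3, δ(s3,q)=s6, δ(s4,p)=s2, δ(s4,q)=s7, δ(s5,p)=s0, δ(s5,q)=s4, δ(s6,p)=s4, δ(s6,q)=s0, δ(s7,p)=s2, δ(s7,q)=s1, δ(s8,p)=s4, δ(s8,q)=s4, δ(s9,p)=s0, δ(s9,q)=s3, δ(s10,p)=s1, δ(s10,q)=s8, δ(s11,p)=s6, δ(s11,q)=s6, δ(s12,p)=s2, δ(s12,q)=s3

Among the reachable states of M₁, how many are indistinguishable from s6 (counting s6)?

States {s9,s11} cannot be reached from the start state, so discard them.
Initial partition by acceptance: {s1,s3,s5,s6,s8,s10} | {s0,s2,s4,s7,s12}.
On input p, block {s1,s3,s5,s6,s8,s10} splits into {s1,s3,s10} and {s5,s6,s8}.
Refine {s0,s2,s4,s7,s12} on symbol q: members go to different blocks, giving {s2,s7,s12} and {s0,s4}.
On input p, block {s2,s7,s12} splits into {s7,s12} and {s2}.
Stable partition: {s1,s3,s10} | {s7,s12} | {s5,s6,s8} | {s0,s4} | {s2} — 5 equivalence classes.
The equivalence class containing s6 is {s5,s6,s8}, of size 3.

3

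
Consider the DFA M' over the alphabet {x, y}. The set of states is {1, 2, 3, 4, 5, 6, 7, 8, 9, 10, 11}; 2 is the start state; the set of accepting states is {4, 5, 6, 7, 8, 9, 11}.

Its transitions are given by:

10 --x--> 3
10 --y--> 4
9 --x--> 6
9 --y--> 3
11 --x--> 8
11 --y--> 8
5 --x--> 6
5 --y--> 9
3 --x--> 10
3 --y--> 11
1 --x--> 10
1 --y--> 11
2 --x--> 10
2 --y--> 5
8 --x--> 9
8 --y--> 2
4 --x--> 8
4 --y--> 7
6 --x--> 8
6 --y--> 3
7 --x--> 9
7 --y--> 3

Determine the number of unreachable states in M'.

1

BFS from 2 reaches {2, 3, 4, 5, 6, 7, 8, 9, 10, 11}; the 1 state(s) 1 are never visited.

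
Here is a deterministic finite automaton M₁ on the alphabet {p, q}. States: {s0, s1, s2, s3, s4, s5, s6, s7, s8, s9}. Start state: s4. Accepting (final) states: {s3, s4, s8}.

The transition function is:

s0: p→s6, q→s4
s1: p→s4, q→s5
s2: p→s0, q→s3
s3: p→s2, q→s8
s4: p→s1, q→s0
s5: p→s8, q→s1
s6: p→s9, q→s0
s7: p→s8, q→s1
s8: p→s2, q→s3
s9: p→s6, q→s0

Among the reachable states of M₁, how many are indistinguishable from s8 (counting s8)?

First remove the unreachable states {s7}; 9 states remain.
P0 = {s3,s4,s8} | {s0,s1,s2,s5,s6,s9}.
Refine {s3,s4,s8} on symbol q: members go to different blocks, giving {s3,s8} and {s4}.
Refine {s0,s1,s2,s5,s6,s9} on symbol p: members go to different blocks, giving {s0,s2,s6,s9} and {s1} and {s5}.
Refine {s0,s2,s6,s9} on symbol q: members go to different blocks, giving {s6,s9} and {s0} and {s2}.
No further refinement is possible. Final partition (7 blocks): {s3,s8} | {s6,s9} | {s4} | {s1} | {s5} | {s0} | {s2}.
The equivalence class containing s8 is {s3,s8}, of size 2.

2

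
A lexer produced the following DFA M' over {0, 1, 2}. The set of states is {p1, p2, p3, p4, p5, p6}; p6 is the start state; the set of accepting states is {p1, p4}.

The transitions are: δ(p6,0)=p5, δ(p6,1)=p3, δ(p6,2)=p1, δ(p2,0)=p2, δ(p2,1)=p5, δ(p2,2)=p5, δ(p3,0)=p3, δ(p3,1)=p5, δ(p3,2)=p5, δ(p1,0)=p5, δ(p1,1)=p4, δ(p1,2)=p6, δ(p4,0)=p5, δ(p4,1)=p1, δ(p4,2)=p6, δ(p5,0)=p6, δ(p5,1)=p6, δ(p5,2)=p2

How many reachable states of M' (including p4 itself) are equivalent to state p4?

2

All states are reachable from the start state.
Start with accepting vs non-accepting: {p1,p4} | {p2,p3,p5,p6}.
Split {p2,p3,p5,p6} by δ(·,2) → {p2,p3,p5} and {p6}.
Split {p2,p3,p5} by δ(·,0) → {p2,p3} and {p5}.
Stable partition: {p1,p4} | {p2,p3} | {p6} | {p5} — 4 equivalence classes.
The equivalence class containing p4 is {p1,p4}, of size 2.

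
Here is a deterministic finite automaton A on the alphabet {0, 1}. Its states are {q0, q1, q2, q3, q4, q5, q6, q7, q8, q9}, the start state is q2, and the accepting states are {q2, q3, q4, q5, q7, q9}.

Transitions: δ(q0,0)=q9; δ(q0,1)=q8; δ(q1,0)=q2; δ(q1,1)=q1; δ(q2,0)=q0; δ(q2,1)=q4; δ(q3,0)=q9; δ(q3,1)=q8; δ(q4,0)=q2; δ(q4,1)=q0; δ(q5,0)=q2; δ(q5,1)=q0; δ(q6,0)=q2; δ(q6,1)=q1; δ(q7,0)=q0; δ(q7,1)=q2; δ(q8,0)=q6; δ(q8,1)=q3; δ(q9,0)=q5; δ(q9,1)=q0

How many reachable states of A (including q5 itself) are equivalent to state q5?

First remove the unreachable states {q7}; 9 states remain.
P0 = {q2,q3,q4,q5,q9} | {q0,q1,q6,q8}.
On input 0, block {q2,q3,q4,q5,q9} splits into {q3,q4,q5,q9} and {q2}.
Split {q3,q4,q5,q9} by δ(·,0) → {q3,q9} and {q4,q5}.
Refine {q3,q9} on symbol 0: members go to different blocks, giving {q3} and {q9}.
Split {q0,q1,q6,q8} by δ(·,0) → {q1,q6} and {q0} and {q8}.
No further refinement is possible. Final partition (7 blocks): {q3} | {q1,q6} | {q2} | {q4,q5} | {q9} | {q0} | {q8}.
The equivalence class containing q5 is {q4,q5}, of size 2.

2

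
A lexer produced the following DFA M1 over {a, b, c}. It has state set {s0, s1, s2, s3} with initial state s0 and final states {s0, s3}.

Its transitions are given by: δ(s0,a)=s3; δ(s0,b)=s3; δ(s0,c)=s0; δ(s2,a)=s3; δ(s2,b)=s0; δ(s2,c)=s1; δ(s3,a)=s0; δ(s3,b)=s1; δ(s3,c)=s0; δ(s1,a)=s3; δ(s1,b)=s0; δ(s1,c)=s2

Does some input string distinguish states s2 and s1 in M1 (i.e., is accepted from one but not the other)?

All states are reachable from the start state.
Initial partition by acceptance: {s0,s3} | {s1,s2}.
Split {s0,s3} by δ(·,b) → {s0} and {s3}.
Stable partition: {s0} | {s1,s2} | {s3} — 3 equivalence classes.
s2 and s1 lie in the same block of the stable partition, so they are equivalent — no string distinguishes them.

No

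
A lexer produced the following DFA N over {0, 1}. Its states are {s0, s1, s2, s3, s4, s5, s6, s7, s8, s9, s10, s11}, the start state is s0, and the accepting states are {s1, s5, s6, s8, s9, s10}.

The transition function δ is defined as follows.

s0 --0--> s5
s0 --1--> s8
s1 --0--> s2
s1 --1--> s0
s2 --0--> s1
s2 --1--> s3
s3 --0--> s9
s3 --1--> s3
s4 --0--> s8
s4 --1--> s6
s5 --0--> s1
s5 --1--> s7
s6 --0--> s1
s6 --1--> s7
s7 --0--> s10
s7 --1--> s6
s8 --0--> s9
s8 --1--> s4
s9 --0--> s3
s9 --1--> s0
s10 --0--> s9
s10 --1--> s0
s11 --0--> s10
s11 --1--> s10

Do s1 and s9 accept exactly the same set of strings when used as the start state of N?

States {s11} cannot be reached from the start state, so discard them.
Initial partition by acceptance: {s1,s5,s6,s8,s9,s10} | {s0,s2,s3,s4,s7}.
Refine {s1,s5,s6,s8,s9,s10} on symbol 0: members go to different blocks, giving {s5,s6,s8,s10} and {s1,s9}.
On input 0, block {s0,s2,s3,s4,s7} splits into {s0,s4,s7} and {s2,s3}.
No further refinement is possible. Final partition (4 blocks): {s5,s6,s8,s10} | {s0,s4,s7} | {s1,s9} | {s2,s3}.
s1 and s9 lie in the same block of the stable partition, so they are equivalent — no string distinguishes them.

Yes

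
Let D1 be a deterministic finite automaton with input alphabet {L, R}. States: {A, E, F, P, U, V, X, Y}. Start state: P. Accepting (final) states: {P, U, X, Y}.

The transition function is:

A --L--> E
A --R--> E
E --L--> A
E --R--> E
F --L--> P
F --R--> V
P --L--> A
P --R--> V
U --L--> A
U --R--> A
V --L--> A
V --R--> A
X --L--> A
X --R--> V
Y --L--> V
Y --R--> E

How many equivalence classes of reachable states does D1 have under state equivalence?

First remove the unreachable states {F,U,X,Y}; 4 states remain.
Start with accepting vs non-accepting: {P} | {A,E,V}.
Stable partition: {P} | {A,E,V} — 2 equivalence classes.

2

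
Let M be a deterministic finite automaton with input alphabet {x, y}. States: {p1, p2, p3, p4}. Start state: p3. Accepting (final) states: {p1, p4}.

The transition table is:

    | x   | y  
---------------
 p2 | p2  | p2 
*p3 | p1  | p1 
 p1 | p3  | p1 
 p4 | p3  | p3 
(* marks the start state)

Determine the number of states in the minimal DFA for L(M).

2

States {p2,p4} cannot be reached from the start state, so discard them.
Start with accepting vs non-accepting: {p1} | {p3}.
The partition is now stable with 2 blocks: {p1} | {p3}.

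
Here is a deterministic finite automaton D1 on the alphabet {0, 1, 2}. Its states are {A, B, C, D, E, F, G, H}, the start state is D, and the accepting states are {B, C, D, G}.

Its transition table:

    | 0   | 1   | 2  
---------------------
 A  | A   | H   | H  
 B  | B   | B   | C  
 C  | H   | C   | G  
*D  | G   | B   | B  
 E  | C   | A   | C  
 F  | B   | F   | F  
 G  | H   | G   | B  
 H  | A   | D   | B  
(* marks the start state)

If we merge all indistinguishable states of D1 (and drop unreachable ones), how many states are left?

First remove the unreachable states {E,F}; 6 states remain.
Start with accepting vs non-accepting: {B,C,D,G} | {A,H}.
Split {B,C,D,G} by δ(·,0) → {B,D} and {C,G}.
Refine {B,D} on symbol 0: members go to different blocks, giving {B} and {D}.
Split {A,H} by δ(·,1) → {A} and {H}.
On input 2, block {C,G} splits into {C} and {G}.
The partition is now stable with 6 blocks: {B} | {A} | {C} | {D} | {H} | {G}.

6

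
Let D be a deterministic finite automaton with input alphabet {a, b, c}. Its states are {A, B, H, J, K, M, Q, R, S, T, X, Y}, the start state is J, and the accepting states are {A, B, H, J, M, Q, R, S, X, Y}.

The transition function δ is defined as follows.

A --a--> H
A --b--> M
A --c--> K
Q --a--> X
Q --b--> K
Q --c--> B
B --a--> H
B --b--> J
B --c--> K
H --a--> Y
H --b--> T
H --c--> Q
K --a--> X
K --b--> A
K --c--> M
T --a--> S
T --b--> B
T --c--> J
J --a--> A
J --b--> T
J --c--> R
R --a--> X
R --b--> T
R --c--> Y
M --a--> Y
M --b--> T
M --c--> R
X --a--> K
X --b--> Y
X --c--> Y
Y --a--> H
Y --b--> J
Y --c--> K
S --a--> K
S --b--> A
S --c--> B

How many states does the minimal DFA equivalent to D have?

Start with accepting vs non-accepting: {A,B,H,J,M,Q,R,S,X,Y} | {K,T}.
On input a, block {A,B,H,J,M,Q,R,S,X,Y} splits into {A,B,H,J,M,Q,R,Y} and {S,X}.
Split {A,B,H,J,M,Q,R,Y} by δ(·,a) → {A,B,H,J,M,Y} and {Q,R}.
Split {A,B,H,J,M,Y} by δ(·,b) → {H,J,M} and {A,B,Y}.
The partition is now stable with 5 blocks: {H,J,M} | {K,T} | {S,X} | {Q,R} | {A,B,Y}.

5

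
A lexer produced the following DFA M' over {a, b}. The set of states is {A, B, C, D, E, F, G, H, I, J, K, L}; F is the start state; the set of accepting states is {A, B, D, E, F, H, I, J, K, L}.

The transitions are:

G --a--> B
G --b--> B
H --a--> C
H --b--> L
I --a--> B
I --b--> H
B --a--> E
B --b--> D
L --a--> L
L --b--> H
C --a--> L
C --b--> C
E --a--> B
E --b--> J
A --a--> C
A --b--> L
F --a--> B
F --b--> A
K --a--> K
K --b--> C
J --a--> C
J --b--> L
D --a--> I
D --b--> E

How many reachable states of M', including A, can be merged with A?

First remove the unreachable states {G,K}; 10 states remain.
Initial partition by acceptance: {A,B,D,E,F,H,I,J,L} | {C}.
Refine {A,B,D,E,F,H,I,J,L} on symbol a: members go to different blocks, giving {B,D,E,F,I,L} and {A,H,J}.
Split {B,D,E,F,I,L} by δ(·,b) → {E,F,I,L} and {B,D}.
Refine {E,F,I,L} on symbol a: members go to different blocks, giving {E,F,I} and {L}.
On input b, block {B,D} splits into {B} and {D}.
The partition is now stable with 6 blocks: {E,F,I} | {C} | {A,H,J} | {B} | {L} | {D}.
State A belongs to the block {A,H,J}, which has 3 states.

3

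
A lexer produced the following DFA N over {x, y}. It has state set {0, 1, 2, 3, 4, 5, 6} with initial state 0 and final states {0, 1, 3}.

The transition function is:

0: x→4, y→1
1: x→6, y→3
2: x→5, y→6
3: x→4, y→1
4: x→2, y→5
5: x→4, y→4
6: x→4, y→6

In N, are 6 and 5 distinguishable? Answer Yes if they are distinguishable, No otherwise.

Every state is reachable, so we keep all 7.
Start with accepting vs non-accepting: {0,1,3} | {2,4,5,6}.
The partition is now stable with 2 blocks: {0,1,3} | {2,4,5,6}.
6 and 5 lie in the same block of the stable partition, so they are equivalent — no string distinguishes them.

No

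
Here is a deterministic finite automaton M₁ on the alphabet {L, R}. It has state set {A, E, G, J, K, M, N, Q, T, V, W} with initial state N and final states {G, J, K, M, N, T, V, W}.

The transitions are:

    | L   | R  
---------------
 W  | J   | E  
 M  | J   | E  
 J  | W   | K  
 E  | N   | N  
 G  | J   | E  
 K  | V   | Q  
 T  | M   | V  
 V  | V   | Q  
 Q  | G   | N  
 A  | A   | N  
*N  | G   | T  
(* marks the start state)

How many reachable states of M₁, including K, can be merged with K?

2

States {A} cannot be reached from the start state, so discard them.
P0 = {G,J,K,M,N,T,V,W} | {E,Q}.
On input R, block {G,J,K,M,N,T,V,W} splits into {G,K,M,V,W} and {J,N,T}.
Refine {G,K,M,V,W} on symbol L: members go to different blocks, giving {G,M,W} and {K,V}.
On input L, block {E,Q} splits into {Q} and {E}.
On input R, block {J,N,T} splits into {J,T} and {N}.
No further refinement is possible. Final partition (6 blocks): {G,M,W} | {Q} | {J,T} | {K,V} | {E} | {N}.
State K belongs to the block {K,V}, which has 2 states.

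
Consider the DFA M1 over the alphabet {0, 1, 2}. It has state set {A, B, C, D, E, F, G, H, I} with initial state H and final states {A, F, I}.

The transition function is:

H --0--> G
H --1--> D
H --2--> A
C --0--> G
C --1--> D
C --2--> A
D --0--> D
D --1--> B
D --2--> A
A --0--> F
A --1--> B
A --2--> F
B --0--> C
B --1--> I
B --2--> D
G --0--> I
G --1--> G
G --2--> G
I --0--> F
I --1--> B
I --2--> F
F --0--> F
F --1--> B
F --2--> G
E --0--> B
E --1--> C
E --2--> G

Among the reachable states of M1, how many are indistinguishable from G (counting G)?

1

States {E} cannot be reached from the start state, so discard them.
Initial partition by acceptance: {A,F,I} | {B,C,D,G,H}.
Refine {A,F,I} on symbol 2: members go to different blocks, giving {A,I} and {F}.
Split {B,C,D,G,H} by δ(·,0) → {B,C,D,H} and {G}.
Refine {B,C,D,H} on symbol 0: members go to different blocks, giving {B,D} and {C,H}.
Refine {B,D} on symbol 0: members go to different blocks, giving {B} and {D}.
The partition is now stable with 6 blocks: {A,I} | {B} | {F} | {G} | {C,H} | {D}.
State G belongs to the block {G}, which has 1 states.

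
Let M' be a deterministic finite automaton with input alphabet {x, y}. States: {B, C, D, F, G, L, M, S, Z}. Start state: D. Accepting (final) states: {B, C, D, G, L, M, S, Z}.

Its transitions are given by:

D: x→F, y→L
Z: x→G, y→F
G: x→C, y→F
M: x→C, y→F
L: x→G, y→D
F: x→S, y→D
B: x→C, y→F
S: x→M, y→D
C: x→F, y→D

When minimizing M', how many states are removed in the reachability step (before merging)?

2

Starting at D and following transitions, the reachable set is {C, D, F, G, L, M, S}. That leaves B, Z unreachable — 2 in total.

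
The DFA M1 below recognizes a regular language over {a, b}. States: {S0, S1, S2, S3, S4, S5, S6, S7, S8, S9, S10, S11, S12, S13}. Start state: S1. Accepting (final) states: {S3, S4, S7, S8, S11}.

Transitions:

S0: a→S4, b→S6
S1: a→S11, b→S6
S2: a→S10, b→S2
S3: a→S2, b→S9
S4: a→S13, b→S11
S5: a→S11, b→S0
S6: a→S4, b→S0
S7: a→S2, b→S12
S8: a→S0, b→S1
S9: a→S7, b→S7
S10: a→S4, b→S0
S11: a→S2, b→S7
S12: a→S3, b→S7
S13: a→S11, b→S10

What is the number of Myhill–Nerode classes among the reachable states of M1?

7

States {S5,S8} cannot be reached from the start state, so discard them.
P0 = {S3,S4,S7,S11} | {S0,S1,S2,S6,S9,S10,S12,S13}.
Refine {S3,S4,S7,S11} on symbol b: members go to different blocks, giving {S3,S7} and {S4,S11}.
Refine {S0,S1,S2,S6,S9,S10,S12,S13} on symbol a: members go to different blocks, giving {S0,S1,S6,S10,S13} and {S9,S12} and {S2}.
On input a, block {S4,S11} splits into {S4} and {S11}.
On input a, block {S0,S1,S6,S10,S13} splits into {S0,S6,S10} and {S1,S13}.
The partition is now stable with 7 blocks: {S3,S7} | {S0,S6,S10} | {S4} | {S9,S12} | {S2} | {S11} | {S1,S13}.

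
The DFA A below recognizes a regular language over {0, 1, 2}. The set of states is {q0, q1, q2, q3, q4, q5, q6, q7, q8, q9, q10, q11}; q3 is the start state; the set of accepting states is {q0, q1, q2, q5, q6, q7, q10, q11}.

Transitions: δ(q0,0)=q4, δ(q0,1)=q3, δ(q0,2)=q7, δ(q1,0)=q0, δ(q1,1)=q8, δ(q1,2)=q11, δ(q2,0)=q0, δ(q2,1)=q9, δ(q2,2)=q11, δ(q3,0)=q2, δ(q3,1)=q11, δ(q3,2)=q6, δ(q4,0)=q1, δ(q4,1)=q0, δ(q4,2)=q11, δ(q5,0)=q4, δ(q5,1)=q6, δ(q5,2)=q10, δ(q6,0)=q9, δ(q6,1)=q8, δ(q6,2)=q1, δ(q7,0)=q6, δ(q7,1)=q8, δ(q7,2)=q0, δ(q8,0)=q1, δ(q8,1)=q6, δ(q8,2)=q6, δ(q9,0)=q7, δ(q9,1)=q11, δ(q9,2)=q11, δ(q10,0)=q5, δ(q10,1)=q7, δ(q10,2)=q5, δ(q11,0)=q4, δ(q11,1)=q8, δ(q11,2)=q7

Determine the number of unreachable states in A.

No path from q3 leads to q5, q10; the other 10 states are all reachable.

2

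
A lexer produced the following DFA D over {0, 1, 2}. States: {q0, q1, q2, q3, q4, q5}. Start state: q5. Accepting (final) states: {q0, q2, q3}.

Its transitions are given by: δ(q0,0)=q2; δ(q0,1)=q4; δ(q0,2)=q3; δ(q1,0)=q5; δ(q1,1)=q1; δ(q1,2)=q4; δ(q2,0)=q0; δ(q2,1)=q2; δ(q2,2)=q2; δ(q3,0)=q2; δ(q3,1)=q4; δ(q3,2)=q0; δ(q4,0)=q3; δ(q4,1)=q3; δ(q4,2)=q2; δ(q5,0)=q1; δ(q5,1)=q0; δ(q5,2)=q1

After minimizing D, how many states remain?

5

Every state is reachable, so we keep all 6.
Initial partition by acceptance: {q0,q2,q3} | {q1,q4,q5}.
Split {q0,q2,q3} by δ(·,1) → {q0,q3} and {q2}.
On input 0, block {q1,q4,q5} splits into {q1,q5} and {q4}.
On input 1, block {q1,q5} splits into {q1} and {q5}.
The partition is now stable with 5 blocks: {q0,q3} | {q1} | {q2} | {q4} | {q5}.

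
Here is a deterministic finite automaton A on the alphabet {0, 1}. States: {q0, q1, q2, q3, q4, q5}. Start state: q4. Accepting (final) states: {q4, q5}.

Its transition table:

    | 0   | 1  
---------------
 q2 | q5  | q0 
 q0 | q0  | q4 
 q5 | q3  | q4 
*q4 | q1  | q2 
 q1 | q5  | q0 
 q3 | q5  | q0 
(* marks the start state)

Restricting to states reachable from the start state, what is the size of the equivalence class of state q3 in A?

3

All states are reachable from the start state.
Initial partition by acceptance: {q4,q5} | {q0,q1,q2,q3}.
Split {q4,q5} by δ(·,1) → {q4} and {q5}.
On input 0, block {q0,q1,q2,q3} splits into {q1,q2,q3} and {q0}.
The partition is now stable with 4 blocks: {q4} | {q1,q2,q3} | {q5} | {q0}.
The equivalence class containing q3 is {q1,q2,q3}, of size 3.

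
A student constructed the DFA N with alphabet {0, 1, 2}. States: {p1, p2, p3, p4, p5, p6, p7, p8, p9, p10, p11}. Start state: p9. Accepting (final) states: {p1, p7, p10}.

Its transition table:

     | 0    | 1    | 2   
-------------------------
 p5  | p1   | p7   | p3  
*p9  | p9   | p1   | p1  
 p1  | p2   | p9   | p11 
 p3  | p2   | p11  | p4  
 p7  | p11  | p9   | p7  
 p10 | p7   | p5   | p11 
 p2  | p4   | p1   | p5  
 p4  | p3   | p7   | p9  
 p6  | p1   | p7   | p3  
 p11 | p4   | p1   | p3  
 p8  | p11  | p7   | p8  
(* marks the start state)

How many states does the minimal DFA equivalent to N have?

Reachable states from the start: {p1,p2,p3,p4,p5,p7,p9,p11}. Unreachable: {p6,p8,p10} — drop them.
P0 = {p1,p7} | {p2,p3,p4,p5,p9,p11}.
Split {p1,p7} by δ(·,2) → {p1} and {p7}.
On input 0, block {p2,p3,p4,p5,p9,p11} splits into {p2,p3,p4,p9,p11} and {p5}.
On input 1, block {p2,p3,p4,p9,p11} splits into {p2,p9,p11} and {p3} and {p4}.
Split {p2,p9,p11} by δ(·,0) → {p2,p11} and {p9}.
On input 2, block {p2,p11} splits into {p2} and {p11}.
Stable partition: {p1} | {p2} | {p7} | {p5} | {p3} | {p4} | {p9} | {p11} — 8 equivalence classes.

8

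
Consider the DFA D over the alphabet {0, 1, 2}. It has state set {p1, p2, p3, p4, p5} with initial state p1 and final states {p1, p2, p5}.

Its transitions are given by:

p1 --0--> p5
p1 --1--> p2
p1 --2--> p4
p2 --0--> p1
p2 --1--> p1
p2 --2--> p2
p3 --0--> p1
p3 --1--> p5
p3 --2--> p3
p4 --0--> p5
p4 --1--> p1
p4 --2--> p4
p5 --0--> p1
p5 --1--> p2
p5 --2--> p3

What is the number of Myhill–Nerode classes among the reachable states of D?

Every state is reachable, so we keep all 5.
Start with accepting vs non-accepting: {p1,p2,p5} | {p3,p4}.
On input 2, block {p1,p2,p5} splits into {p1,p5} and {p2}.
No further refinement is possible. Final partition (3 blocks): {p1,p5} | {p3,p4} | {p2}.

3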